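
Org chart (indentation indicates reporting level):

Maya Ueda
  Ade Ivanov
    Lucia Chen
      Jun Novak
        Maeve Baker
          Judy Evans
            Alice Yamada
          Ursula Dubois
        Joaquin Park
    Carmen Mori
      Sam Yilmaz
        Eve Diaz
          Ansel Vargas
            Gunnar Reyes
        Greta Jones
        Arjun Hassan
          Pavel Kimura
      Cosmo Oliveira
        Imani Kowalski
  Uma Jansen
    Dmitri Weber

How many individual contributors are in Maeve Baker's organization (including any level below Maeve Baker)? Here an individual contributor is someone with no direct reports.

2

The people in Maeve Baker's organization with no one reporting to them are Ursula Dubois, Alice Yamada. That is 2.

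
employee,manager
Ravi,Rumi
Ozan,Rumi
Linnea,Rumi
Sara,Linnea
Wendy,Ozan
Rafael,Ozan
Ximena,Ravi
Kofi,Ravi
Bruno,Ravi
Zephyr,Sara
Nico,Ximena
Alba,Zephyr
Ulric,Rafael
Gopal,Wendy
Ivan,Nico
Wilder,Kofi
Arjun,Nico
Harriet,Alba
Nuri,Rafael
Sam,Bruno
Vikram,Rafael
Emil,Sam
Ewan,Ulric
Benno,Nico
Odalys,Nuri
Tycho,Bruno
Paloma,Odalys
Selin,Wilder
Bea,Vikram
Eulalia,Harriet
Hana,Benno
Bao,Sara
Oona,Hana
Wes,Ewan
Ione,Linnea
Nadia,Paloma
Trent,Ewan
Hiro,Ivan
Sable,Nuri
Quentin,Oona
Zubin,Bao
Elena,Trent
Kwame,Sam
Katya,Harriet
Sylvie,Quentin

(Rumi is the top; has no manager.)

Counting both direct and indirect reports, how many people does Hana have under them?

Hana directly manages Oona. Under Oona: Quentin, Sylvie (2). That's 3 in total.

3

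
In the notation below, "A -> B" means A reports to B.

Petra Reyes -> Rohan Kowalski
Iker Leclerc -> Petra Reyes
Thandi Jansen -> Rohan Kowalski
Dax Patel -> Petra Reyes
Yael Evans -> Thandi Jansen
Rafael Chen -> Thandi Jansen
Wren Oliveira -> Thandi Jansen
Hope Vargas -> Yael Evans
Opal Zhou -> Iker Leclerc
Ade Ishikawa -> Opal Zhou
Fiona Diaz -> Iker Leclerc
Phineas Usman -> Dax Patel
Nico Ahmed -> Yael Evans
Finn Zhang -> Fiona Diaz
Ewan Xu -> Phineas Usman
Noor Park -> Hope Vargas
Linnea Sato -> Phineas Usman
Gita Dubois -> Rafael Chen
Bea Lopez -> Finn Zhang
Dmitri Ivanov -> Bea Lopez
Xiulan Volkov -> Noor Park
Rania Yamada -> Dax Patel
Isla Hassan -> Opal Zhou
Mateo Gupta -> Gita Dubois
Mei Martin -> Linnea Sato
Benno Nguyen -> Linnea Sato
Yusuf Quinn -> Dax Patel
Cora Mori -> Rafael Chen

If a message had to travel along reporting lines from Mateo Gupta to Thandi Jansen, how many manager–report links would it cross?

Mateo Gupta is in Thandi Jansen's organization: the chain from Mateo Gupta up to Thandi Jansen is Mateo Gupta → Gita Dubois → Rafael Chen → Thandi Jansen, which is 3 links.

3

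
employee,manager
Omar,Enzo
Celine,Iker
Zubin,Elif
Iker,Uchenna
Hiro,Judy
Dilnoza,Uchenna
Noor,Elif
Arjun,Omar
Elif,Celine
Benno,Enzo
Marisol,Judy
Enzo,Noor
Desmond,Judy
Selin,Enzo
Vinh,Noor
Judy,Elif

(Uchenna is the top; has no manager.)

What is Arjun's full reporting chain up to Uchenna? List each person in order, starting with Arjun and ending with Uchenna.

Arjun -> Omar -> Enzo -> Noor -> Elif -> Celine -> Iker -> Uchenna

Arjun reports to Omar. Omar reports to Enzo. Enzo reports to Noor. Noor reports to Elif. Elif reports to Celine. Celine reports to Iker. Iker reports to Uchenna. Uchenna is at the top.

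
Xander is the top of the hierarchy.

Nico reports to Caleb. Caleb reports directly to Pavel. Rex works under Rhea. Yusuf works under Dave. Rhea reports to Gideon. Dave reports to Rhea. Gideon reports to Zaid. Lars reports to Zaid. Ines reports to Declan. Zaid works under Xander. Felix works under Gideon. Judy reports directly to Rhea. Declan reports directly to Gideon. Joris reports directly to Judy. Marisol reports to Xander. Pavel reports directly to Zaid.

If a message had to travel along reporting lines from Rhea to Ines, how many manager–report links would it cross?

3

Rhea is 1 level below Gideon, and Ines is 2 levels below Gideon (their lowest common manager). The shortest path runs up from Rhea to Gideon and back down to Ines: 1 + 2 = 3 links.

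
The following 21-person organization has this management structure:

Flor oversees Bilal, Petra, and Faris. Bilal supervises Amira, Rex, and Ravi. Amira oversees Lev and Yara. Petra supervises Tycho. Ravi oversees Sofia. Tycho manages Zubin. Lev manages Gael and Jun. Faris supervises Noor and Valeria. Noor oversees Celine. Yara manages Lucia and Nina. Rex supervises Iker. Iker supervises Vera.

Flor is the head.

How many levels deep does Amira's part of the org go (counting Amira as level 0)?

2

The longest chain under Amira runs Amira → Yara → Nina, which is 2 levels below Amira.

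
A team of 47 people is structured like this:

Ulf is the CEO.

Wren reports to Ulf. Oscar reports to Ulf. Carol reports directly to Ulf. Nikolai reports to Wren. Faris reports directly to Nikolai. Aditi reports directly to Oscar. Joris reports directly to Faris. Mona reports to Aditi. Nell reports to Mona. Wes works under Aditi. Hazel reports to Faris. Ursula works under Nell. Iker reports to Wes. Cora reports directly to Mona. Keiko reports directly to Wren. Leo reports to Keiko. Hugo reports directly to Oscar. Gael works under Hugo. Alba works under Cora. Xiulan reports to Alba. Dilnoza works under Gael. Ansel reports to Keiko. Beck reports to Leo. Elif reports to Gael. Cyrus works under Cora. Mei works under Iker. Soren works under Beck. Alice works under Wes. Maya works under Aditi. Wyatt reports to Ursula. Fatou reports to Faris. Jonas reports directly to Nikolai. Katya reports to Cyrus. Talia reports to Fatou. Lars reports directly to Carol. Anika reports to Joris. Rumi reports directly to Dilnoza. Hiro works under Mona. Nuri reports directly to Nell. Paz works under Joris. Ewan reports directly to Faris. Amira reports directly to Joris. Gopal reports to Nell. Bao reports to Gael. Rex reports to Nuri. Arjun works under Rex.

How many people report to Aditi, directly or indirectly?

19

Aditi directly manages Mona, Wes, Maya. Under Mona: Hiro, Cora, Cyrus, Katya, Alba, Xiulan, Nell, Gopal, Nuri, Rex, Arjun, Ursula, Wyatt (13). Under Wes: Alice, Iker, Mei (3). Maya has no reports. So Aditi's organization is 3 direct reports plus everyone under them: 14 + 4 + 1 = 19.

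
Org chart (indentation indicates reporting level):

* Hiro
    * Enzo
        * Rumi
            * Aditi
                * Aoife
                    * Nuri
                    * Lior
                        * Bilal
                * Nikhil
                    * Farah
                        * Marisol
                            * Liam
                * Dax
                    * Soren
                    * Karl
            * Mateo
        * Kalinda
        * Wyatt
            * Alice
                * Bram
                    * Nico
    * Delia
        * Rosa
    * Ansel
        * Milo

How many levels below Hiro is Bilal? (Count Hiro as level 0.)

6

Chain from Bilal up to Hiro: Bilal → Lior → Aoife → Aditi → Rumi → Enzo → Hiro. That is 6 steps up, so Bilal is 6 levels below Hiro.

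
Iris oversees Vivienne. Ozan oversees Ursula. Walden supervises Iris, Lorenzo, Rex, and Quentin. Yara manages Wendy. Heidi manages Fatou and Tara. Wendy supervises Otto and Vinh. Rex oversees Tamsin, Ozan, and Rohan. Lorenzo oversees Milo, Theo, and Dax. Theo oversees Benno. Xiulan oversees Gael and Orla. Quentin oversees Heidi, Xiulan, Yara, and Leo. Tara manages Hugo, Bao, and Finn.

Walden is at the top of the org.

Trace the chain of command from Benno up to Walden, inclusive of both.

Benno reports to Theo. Theo reports to Lorenzo. Lorenzo reports to Walden. Walden is at the top.

Benno -> Theo -> Lorenzo -> Walden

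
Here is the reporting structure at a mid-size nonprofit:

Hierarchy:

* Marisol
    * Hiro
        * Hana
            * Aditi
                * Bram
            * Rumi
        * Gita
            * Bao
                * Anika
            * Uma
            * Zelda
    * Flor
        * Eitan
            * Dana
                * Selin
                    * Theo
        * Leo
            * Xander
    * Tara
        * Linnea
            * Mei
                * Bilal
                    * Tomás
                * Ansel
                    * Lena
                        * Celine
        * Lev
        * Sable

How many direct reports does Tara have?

Tara directly manages Linnea, Lev, Sable. That is 3 direct reports.

3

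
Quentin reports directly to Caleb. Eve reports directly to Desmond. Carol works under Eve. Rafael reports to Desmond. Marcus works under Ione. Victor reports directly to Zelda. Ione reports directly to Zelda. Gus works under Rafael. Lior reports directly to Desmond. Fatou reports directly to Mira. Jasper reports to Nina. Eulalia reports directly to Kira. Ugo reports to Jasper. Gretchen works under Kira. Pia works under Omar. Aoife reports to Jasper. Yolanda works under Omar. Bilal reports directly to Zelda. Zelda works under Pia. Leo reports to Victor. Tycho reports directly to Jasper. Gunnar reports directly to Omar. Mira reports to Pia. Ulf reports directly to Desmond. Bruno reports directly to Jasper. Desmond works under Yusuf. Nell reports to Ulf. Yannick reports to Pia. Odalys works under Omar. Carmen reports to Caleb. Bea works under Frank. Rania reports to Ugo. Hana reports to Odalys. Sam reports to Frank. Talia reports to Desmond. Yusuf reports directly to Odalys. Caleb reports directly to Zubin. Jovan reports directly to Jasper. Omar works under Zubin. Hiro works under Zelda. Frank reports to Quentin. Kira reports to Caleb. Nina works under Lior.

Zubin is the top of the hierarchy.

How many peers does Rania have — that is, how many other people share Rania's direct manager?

Rania reports to Ugo, and Ugo has no other direct reports. Rania has 0 peers.

0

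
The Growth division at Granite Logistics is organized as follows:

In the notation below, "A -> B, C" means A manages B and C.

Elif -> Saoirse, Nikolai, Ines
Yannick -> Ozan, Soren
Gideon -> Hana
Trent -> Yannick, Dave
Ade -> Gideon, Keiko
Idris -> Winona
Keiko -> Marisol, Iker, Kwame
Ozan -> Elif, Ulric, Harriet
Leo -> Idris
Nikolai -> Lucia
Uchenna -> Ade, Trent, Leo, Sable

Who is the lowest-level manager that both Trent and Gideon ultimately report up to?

Uchenna

Trent's chain of managers is Uchenna. Gideon's chain of managers is Ade, Uchenna. The first manager that appears in both chains is Uchenna.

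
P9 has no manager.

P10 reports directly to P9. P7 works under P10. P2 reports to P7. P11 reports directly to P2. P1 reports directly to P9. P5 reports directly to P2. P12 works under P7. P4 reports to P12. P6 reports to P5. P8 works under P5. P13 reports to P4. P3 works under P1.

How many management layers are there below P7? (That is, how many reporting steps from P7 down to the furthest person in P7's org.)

3

The longest chain under P7 runs P7 → P12 → P4 → P13, which is 3 levels below P7.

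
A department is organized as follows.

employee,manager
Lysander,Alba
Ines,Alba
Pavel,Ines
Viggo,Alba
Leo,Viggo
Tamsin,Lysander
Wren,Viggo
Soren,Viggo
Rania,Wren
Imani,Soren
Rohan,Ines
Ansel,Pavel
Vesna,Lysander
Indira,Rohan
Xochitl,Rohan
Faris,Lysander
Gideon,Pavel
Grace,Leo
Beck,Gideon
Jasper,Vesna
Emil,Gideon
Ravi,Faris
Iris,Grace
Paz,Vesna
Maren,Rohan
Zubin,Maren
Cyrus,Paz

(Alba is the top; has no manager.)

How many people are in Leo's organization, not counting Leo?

Leo directly manages Grace. Under Grace: Iris (1). That's 2 in total.

2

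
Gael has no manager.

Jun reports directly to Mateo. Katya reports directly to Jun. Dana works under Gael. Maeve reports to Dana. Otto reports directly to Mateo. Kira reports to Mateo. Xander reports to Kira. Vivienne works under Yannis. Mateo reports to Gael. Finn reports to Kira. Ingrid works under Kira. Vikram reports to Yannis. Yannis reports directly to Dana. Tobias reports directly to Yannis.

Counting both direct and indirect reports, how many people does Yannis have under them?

3

Yannis directly manages Vikram, Tobias, Vivienne. Vikram has no reports. Tobias has no reports. Vivienne has no reports. So Yannis's organization is 3 direct reports plus everyone under them: 1 + 1 + 1 = 3.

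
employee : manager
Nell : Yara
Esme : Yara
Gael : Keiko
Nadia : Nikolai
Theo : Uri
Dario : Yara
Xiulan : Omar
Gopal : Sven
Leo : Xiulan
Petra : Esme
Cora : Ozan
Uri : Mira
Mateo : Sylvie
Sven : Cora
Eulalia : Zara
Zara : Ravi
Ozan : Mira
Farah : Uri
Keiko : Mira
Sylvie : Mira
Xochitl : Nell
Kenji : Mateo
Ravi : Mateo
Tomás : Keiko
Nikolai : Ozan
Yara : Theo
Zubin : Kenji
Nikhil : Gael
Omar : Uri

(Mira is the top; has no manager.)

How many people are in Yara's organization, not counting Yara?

5

Yara directly manages Nell, Dario, Esme. Under Nell: Xochitl (1). Dario has no reports. Under Esme: Petra (1). So Yara's organization is 3 direct reports plus everyone under them: 2 + 1 + 2 = 5.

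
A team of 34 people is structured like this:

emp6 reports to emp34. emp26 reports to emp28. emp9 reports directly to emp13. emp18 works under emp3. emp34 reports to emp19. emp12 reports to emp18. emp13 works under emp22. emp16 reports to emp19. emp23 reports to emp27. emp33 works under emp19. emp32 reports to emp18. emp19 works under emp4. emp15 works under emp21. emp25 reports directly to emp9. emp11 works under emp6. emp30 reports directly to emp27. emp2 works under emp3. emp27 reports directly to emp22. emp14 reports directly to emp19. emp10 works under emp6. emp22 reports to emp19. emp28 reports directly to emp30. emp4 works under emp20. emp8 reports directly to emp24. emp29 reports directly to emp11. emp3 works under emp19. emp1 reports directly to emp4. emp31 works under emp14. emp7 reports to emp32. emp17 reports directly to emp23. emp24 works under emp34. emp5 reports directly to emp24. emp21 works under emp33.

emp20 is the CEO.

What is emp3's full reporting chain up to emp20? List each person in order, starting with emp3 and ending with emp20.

emp3 -> emp19 -> emp4 -> emp20

emp3 reports to emp19. emp19 reports to emp4. emp4 reports to emp20. emp20 is at the top.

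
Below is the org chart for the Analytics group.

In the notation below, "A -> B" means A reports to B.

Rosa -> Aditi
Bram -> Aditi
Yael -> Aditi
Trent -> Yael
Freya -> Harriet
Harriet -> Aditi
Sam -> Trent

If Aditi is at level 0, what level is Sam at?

Chain from Sam up to Aditi: Sam → Trent → Yael → Aditi. That is 3 steps up, so Sam is 3 levels below Aditi.

3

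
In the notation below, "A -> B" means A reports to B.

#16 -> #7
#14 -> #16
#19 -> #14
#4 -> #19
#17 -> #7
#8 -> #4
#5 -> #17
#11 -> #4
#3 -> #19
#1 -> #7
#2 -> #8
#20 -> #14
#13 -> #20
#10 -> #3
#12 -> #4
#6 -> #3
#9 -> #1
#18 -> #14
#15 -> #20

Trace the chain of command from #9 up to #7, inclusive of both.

#9 -> #1 -> #7

#9 reports to #1. #1 reports to #7. #7 is at the top.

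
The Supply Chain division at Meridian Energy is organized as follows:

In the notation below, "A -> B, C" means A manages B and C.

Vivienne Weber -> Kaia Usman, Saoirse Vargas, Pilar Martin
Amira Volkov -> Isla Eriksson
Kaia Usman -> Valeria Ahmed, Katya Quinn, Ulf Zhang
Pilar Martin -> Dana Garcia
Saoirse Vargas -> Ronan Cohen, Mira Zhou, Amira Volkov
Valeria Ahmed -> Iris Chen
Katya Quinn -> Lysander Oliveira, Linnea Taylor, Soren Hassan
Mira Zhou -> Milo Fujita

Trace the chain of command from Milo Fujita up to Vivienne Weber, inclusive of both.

Milo Fujita -> Mira Zhou -> Saoirse Vargas -> Vivienne Weber

Milo Fujita reports to Mira Zhou. Mira Zhou reports to Saoirse Vargas. Saoirse Vargas reports to Vivienne Weber. Vivienne Weber is at the top.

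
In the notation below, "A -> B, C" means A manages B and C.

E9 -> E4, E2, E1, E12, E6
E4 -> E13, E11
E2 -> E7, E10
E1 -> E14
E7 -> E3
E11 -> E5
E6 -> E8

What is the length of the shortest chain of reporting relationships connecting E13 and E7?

4

E13 is 2 levels below E9, and E7 is 2 levels below E9 (their lowest common manager). The shortest path runs up from E13 to E9 and back down to E7: 2 + 2 = 4 links.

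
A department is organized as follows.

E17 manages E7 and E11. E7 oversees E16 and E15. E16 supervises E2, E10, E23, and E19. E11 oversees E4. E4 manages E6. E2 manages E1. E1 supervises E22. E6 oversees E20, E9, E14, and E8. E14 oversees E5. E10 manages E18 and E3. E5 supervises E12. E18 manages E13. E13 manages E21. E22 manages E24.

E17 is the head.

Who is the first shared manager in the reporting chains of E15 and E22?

E15's chain of managers is E7, E17. E22's chain of managers is E1, E2, E16, E7, E17. The first manager that appears in both chains is E7.

E7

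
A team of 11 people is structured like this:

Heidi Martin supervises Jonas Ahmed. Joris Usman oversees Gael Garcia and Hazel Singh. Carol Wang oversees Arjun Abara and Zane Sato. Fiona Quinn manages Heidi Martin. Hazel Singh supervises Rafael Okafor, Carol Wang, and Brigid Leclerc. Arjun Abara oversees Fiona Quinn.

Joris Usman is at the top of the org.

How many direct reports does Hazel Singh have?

Hazel Singh directly manages Rafael Okafor, Carol Wang, Brigid Leclerc. That is 3 direct reports.

3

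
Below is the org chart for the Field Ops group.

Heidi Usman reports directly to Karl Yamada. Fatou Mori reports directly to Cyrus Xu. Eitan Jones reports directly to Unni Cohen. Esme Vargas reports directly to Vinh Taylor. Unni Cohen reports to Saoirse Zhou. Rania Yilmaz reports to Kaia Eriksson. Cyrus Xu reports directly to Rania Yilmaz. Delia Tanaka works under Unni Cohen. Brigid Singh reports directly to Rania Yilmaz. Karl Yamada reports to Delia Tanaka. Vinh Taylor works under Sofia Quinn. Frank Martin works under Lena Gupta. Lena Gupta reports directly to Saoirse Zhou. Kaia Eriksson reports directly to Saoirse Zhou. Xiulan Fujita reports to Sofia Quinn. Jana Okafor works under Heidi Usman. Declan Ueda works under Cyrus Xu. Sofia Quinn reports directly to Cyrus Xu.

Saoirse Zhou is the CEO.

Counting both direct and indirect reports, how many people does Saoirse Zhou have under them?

Saoirse Zhou directly manages Unni Cohen, Kaia Eriksson, Lena Gupta. Under Unni Cohen: Eitan Jones, Delia Tanaka, Karl Yamada, Heidi Usman, Jana Okafor (5). Under Kaia Eriksson: Rania Yilmaz, Brigid Singh, Cyrus Xu, Fatou Mori, Declan Ueda, Sofia Quinn, Xiulan Fujita, Vinh Taylor, Esme Vargas (9). Under Lena Gupta: Frank Martin (1). So Saoirse Zhou's organization is 3 direct reports plus everyone under them: 6 + 10 + 2 = 18.

18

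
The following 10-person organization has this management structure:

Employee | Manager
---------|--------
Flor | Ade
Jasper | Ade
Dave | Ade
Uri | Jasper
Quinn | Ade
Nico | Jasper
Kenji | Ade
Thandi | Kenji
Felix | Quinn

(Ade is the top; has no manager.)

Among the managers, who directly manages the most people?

Direct-report counts: Ade has 5; Kenji has 1; Quinn has 1; Jasper has 2. The largest is 5, held by Ade.

Ade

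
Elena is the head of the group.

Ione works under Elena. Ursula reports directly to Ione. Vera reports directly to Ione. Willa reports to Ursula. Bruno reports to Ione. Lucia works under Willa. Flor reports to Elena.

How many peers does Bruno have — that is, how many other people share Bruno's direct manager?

Bruno reports to Ione. Ione's other direct reports are Ursula, Vera — 2 peers.

2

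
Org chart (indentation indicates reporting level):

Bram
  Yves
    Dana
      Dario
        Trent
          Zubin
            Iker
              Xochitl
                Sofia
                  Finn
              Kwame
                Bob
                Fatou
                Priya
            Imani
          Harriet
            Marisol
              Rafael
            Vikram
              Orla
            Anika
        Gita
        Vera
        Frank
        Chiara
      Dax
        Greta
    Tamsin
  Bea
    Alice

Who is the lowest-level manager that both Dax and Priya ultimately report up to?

Dax's chain of managers is Dana, Yves, Bram. Priya's chain of managers is Kwame, Iker, Zubin, Trent, Dario, Dana, Yves, Bram. The first manager that appears in both chains is Dana.

Dana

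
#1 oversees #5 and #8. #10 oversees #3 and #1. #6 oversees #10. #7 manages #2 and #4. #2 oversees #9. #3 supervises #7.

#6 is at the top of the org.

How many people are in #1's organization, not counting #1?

#1 directly manages #5, #8. #5 has no reports. #8 has no reports. So #1's organization is 2 direct reports plus everyone under them: 1 + 1 = 2.

2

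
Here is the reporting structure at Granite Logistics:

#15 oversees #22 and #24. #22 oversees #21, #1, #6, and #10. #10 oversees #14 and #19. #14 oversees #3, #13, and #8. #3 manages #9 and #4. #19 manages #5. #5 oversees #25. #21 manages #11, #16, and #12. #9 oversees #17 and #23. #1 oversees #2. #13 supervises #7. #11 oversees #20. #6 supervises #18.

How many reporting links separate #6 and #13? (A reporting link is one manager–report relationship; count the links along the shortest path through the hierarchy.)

#6 is 1 level below #22, and #13 is 3 levels below #22 (their lowest common manager). The shortest path runs up from #6 to #22 and back down to #13: 1 + 3 = 4 links.

4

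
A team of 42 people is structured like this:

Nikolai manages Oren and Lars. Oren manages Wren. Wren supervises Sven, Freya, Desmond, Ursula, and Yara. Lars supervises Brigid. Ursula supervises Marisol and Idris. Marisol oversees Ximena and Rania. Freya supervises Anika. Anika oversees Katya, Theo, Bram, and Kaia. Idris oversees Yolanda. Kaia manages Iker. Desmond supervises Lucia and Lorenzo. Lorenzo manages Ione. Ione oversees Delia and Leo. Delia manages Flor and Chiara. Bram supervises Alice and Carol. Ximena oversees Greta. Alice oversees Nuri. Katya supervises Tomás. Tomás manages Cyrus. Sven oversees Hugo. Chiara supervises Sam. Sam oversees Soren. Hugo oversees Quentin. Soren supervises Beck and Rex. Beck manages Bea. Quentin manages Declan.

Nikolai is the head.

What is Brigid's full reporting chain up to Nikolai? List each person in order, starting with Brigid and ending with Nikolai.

Brigid -> Lars -> Nikolai

Brigid reports to Lars. Lars reports to Nikolai. Nikolai is at the top.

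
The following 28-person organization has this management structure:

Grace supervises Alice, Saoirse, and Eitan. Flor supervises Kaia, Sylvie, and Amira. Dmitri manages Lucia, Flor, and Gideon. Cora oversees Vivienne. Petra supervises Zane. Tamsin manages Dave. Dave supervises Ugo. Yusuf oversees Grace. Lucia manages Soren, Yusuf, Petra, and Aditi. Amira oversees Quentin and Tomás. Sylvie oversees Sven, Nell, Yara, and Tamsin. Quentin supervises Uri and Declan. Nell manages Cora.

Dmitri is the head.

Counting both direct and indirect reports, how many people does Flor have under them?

Flor directly manages Sylvie, Amira, Kaia. Under Sylvie: Sven, Yara, Nell, Cora, Vivienne, Tamsin, Dave, Ugo (8). Under Amira: Tomás, Quentin, Uri, Declan (4). Kaia has no reports. So Flor's organization is 3 direct reports plus everyone under them: 9 + 5 + 1 = 15.

15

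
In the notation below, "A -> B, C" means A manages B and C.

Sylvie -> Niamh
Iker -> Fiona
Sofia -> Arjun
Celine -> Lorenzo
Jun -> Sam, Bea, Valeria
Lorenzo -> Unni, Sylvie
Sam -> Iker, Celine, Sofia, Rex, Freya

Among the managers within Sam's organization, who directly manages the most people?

Direct-report counts within Sam's organization: Sam has 5; Sofia has 1; Celine has 1; Lorenzo has 2; Sylvie has 1; Iker has 1. The largest is 5, held by Sam.

Sam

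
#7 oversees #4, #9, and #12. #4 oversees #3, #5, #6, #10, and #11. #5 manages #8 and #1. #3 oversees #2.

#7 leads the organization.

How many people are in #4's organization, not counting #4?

#4 directly manages #11, #5, #3, #6, #10. #11 has no reports. Under #5: #1, #8 (2). Under #3: #2 (1). #6 has no reports. #10 has no reports. So #4's organization is 5 direct reports plus everyone under them: 1 + 3 + 2 + 1 + 1 = 8.

8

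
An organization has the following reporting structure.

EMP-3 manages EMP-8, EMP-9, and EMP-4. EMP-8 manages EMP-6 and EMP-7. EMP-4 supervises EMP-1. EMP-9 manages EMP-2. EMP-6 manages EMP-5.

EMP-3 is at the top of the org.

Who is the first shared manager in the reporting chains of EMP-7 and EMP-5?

EMP-7's chain of managers is EMP-8, EMP-3. EMP-5's chain of managers is EMP-6, EMP-8, EMP-3. The first manager that appears in both chains is EMP-8.

EMP-8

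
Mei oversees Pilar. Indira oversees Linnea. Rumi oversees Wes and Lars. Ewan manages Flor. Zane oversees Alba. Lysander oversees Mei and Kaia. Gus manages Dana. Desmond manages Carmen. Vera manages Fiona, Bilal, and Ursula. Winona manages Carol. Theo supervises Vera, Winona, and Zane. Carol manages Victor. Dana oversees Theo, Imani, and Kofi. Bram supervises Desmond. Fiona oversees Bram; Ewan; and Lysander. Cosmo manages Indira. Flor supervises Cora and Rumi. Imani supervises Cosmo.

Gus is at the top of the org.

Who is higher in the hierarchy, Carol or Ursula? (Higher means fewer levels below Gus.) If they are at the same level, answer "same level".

Both Carol and Ursula are 4 levels below Gus.

same level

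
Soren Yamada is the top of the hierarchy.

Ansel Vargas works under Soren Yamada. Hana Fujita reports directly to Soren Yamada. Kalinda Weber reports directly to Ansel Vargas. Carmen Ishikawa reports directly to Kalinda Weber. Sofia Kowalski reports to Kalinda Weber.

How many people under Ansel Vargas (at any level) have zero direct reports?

2

The people in Ansel Vargas's organization with no one reporting to them are Sofia Kowalski, Carmen Ishikawa. That is 2.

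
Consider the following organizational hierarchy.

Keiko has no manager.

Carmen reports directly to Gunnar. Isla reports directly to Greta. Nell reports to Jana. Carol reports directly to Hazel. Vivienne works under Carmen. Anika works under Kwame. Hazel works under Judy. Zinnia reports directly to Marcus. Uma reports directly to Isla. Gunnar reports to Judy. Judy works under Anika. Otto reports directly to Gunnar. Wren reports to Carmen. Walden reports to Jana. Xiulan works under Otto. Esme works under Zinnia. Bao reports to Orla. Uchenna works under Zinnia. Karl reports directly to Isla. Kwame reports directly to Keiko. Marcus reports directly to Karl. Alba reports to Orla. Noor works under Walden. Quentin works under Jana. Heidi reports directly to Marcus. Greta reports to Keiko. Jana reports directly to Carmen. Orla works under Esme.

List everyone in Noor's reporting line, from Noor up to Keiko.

Noor -> Walden -> Jana -> Carmen -> Gunnar -> Judy -> Anika -> Kwame -> Keiko

Noor reports to Walden. Walden reports to Jana. Jana reports to Carmen. Carmen reports to Gunnar. Gunnar reports to Judy. Judy reports to Anika. Anika reports to Kwame. Kwame reports to Keiko. Keiko is at the top.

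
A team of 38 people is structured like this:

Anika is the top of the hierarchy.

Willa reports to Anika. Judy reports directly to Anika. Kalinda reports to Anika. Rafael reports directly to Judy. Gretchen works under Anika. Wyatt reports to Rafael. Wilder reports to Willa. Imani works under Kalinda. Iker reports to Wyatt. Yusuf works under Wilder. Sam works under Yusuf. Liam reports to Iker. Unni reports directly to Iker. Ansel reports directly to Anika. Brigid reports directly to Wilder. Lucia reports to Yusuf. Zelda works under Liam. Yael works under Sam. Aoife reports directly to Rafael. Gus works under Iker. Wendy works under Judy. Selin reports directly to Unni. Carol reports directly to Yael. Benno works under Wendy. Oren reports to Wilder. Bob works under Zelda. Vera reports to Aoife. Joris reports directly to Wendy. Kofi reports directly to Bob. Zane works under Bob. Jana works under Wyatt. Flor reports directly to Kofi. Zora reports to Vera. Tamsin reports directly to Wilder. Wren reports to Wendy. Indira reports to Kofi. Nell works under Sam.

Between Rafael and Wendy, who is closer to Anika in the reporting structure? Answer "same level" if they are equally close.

Both Rafael and Wendy are 2 levels below Anika.

same level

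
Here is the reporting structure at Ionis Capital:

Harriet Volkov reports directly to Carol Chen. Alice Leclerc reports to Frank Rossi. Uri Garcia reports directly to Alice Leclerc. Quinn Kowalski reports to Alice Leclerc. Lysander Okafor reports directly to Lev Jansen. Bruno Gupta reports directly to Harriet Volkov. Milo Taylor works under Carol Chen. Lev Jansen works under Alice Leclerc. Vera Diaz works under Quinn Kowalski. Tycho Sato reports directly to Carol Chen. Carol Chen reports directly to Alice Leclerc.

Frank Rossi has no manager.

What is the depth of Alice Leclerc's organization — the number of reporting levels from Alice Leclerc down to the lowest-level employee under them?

The longest chain under Alice Leclerc runs Alice Leclerc → Carol Chen → Harriet Volkov → Bruno Gupta, which is 3 levels below Alice Leclerc.

3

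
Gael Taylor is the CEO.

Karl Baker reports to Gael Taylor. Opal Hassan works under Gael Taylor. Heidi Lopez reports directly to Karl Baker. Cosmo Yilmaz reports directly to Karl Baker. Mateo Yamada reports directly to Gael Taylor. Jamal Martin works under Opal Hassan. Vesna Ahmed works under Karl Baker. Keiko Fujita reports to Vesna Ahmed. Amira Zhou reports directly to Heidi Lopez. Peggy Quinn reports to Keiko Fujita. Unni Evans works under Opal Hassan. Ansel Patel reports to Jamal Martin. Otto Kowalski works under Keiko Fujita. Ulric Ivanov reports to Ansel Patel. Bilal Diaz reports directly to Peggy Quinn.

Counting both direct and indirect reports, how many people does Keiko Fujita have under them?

Keiko Fujita directly manages Peggy Quinn, Otto Kowalski. Under Peggy Quinn: Bilal Diaz (1). Otto Kowalski has no reports. So Keiko Fujita's organization is 2 direct reports plus everyone under them: 2 + 1 = 3.

3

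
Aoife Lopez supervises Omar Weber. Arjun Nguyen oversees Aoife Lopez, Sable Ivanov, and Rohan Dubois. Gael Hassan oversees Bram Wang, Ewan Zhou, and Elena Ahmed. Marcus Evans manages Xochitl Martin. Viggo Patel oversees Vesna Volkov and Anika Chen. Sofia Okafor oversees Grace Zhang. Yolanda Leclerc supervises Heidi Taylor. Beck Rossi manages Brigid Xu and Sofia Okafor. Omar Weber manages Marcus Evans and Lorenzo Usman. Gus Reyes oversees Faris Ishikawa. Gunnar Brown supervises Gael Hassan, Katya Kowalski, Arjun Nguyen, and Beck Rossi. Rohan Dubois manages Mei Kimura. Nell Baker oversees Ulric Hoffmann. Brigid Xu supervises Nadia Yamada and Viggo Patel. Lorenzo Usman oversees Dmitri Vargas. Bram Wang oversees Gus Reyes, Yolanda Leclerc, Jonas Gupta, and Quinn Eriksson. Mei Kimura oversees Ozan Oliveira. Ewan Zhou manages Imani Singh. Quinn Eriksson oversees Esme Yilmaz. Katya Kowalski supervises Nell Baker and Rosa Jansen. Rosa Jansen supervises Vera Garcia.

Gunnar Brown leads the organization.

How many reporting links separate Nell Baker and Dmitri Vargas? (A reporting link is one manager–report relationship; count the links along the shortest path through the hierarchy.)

Nell Baker is 2 levels below Gunnar Brown, and Dmitri Vargas is 5 levels below Gunnar Brown (their lowest common manager). The shortest path runs up from Nell Baker to Gunnar Brown and back down to Dmitri Vargas: 2 + 5 = 7 links.

7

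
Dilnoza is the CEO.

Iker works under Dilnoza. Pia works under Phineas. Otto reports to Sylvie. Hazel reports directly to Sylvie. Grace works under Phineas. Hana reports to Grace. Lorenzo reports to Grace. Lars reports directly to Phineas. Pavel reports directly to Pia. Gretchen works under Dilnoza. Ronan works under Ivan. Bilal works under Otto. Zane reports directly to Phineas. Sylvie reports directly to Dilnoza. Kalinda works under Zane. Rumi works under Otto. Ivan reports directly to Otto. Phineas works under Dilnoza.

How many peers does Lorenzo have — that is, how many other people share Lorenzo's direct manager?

1

Lorenzo reports to Grace. Grace's other direct reports are Hana — 1 peer.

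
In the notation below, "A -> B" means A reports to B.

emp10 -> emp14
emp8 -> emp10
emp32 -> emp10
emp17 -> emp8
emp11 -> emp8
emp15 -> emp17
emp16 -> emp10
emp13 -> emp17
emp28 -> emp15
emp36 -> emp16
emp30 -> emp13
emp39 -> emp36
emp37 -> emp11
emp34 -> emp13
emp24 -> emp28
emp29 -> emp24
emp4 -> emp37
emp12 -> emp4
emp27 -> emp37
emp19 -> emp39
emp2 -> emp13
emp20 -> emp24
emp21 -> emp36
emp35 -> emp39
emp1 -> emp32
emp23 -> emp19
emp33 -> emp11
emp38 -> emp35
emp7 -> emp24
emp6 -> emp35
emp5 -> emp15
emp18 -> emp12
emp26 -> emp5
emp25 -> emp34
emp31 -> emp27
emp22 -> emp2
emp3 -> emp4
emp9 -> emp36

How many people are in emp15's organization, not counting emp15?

7

emp15 directly manages emp28, emp5. Under emp28: emp24, emp7, emp20, emp29 (4). Under emp5: emp26 (1). So emp15's organization is 2 direct reports plus everyone under them: 5 + 2 = 7.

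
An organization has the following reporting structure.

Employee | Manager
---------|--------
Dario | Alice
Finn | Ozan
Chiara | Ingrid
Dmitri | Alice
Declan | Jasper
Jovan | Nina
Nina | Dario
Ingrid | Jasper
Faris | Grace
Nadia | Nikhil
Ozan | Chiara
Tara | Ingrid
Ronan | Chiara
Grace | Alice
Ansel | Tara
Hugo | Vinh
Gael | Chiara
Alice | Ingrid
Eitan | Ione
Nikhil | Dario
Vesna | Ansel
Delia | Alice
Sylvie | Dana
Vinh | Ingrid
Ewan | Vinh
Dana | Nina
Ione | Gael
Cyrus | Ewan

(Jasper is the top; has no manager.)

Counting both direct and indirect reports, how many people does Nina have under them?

3

Nina directly manages Dana, Jovan. Under Dana: Sylvie (1). Jovan has no reports. So Nina's organization is 2 direct reports plus everyone under them: 2 + 1 = 3.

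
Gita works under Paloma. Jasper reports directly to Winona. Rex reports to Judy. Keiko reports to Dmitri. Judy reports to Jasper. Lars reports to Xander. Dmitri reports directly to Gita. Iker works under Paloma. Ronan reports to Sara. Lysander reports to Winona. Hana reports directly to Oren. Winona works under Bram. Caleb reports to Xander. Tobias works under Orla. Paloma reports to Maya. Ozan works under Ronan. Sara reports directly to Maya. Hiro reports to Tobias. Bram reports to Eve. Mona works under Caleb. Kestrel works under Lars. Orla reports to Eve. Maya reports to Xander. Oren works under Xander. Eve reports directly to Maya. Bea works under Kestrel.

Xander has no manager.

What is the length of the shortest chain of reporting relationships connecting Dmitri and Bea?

7

Dmitri is 4 levels below Xander, and Bea is 3 levels below Xander (their lowest common manager). The shortest path runs up from Dmitri to Xander and back down to Bea: 4 + 3 = 7 links.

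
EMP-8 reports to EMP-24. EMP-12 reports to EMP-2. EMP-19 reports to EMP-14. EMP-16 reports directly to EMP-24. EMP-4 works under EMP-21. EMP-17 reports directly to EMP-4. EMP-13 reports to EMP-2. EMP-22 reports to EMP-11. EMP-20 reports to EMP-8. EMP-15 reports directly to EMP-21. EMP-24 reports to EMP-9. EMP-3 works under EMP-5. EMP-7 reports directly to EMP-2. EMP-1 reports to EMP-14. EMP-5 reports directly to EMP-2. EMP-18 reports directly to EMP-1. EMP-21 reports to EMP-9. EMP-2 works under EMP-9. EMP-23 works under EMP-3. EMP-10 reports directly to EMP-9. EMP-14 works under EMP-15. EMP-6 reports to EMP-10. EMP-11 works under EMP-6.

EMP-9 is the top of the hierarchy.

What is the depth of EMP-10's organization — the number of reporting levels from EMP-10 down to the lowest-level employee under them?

3

The longest chain under EMP-10 runs EMP-10 → EMP-6 → EMP-11 → EMP-22, which is 3 levels below EMP-10.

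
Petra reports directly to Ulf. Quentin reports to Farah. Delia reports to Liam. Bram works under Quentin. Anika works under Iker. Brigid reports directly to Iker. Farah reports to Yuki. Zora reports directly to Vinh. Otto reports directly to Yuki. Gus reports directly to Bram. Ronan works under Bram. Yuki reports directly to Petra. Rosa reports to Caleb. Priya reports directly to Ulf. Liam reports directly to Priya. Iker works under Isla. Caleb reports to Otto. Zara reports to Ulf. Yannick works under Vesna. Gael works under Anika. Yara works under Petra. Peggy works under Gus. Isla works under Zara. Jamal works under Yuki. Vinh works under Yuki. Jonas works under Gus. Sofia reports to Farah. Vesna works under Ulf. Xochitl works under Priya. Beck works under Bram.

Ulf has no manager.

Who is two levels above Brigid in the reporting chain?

Isla

Brigid reports to Iker, and Iker reports to Isla. So Brigid's skip-level manager is Isla.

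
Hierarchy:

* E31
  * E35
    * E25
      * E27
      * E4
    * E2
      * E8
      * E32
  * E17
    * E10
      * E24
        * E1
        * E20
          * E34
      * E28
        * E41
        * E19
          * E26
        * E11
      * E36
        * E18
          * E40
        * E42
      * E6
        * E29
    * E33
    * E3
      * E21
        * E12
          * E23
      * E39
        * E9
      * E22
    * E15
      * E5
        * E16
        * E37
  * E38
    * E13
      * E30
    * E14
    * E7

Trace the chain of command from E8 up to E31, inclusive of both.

E8 reports to E2. E2 reports to E35. E35 reports to E31. E31 is at the top.

E8 -> E2 -> E35 -> E31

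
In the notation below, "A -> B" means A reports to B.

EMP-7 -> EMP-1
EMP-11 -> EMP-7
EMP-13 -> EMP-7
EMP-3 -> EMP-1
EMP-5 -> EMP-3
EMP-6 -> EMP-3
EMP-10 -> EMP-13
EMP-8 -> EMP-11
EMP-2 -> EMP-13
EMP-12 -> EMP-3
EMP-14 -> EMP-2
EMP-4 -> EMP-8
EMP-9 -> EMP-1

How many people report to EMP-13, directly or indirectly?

EMP-13 directly manages EMP-10, EMP-2. EMP-10 has no reports. Under EMP-2: EMP-14 (1). So EMP-13's organization is 2 direct reports plus everyone under them: 1 + 2 = 3.

3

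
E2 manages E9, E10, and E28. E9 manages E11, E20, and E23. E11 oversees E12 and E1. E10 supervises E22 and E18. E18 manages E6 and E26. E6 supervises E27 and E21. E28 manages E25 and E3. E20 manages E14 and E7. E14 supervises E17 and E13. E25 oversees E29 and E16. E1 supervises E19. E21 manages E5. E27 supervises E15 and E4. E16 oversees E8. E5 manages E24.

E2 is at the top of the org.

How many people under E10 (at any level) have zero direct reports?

5

The people in E10's organization with no one reporting to them are E22, E26, E4, E15, E24. That is 5.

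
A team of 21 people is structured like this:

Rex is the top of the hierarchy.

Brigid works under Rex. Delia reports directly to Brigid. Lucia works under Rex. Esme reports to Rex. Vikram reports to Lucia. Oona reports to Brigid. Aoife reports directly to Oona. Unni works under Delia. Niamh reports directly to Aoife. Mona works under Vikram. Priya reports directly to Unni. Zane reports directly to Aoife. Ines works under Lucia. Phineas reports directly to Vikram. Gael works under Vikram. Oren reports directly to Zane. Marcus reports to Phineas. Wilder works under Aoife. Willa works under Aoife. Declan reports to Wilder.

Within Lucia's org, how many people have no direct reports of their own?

The people in Lucia's organization with no one reporting to them are Ines, Gael, Marcus, Mona. That is 4.

4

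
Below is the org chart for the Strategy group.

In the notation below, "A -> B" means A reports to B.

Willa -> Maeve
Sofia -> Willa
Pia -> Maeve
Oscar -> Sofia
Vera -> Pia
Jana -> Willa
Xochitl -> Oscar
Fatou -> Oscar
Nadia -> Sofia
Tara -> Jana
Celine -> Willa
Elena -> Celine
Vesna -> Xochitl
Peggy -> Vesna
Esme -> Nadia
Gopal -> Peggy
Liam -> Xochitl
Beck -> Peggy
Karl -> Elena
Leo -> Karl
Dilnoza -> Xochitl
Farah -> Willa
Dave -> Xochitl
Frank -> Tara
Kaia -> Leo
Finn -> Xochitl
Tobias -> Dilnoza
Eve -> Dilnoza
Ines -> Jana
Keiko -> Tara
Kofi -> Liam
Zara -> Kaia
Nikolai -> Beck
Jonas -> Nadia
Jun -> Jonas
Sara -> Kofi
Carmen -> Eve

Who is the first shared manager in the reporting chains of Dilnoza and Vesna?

Xochitl

Dilnoza's chain of managers is Xochitl, Oscar, Sofia, Willa, Maeve. Vesna's chain of managers is Xochitl, Oscar, Sofia, Willa, Maeve. The first manager that appears in both chains is Xochitl.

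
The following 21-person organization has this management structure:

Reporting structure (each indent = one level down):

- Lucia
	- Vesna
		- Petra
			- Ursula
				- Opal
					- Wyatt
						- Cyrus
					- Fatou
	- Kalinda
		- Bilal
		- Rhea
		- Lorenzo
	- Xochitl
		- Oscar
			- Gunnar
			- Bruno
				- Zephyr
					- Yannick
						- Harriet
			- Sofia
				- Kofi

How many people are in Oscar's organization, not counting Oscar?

7

Oscar directly manages Gunnar, Bruno, Sofia. Gunnar has no reports. Under Bruno: Zephyr, Yannick, Harriet (3). Under Sofia: Kofi (1). So Oscar's organization is 3 direct reports plus everyone under them: 1 + 4 + 2 = 7.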